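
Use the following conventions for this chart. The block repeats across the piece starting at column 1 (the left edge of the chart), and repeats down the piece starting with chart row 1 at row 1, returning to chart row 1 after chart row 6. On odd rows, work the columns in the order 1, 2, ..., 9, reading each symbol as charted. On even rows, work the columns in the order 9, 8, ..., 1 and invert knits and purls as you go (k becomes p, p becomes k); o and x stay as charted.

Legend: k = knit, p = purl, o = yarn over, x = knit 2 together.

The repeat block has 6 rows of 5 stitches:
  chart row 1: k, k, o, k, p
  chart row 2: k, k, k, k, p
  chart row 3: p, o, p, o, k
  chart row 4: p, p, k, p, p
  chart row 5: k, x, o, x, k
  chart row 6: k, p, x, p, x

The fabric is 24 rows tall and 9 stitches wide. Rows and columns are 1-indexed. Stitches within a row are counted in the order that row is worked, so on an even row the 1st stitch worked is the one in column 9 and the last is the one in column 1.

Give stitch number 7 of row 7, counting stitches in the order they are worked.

For row 7: chart row = ((7-1) mod 6) + 1 = 1; this is a RS (odd) row.
Chart row 1 tiled across columns 1-9: k k o k p k k o k
RS: work column 1 to column 9, symbols as charted — the tiled row is the row as worked.
Counting 7 along the worked row gives k.

Stitch:
k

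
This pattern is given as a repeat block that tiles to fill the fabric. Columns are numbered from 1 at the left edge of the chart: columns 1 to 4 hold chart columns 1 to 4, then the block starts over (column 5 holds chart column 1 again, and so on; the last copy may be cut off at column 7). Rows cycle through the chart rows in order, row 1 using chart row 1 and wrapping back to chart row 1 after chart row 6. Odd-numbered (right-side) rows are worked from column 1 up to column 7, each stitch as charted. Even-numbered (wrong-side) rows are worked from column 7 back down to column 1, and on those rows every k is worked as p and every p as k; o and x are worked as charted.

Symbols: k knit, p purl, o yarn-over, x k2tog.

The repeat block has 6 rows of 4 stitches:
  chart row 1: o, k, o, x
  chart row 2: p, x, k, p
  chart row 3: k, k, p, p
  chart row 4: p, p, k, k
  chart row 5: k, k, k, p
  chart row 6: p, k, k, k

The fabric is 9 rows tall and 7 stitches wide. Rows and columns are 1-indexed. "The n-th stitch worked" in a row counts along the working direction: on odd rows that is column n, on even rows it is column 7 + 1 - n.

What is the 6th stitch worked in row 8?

== STITCH ==
x

Derivation:
Row 8 uses chart row ((8-1) mod 6)+1 = 2. Row 8 is even, so WS.
Chart row 2 tiled across columns 1-7: p x k p p x k
WS: work from column 7 back to column 1 (reverse the tiled row), swapping k<->p (o and x unchanged).
Row 8 as worked: p x k k p x k
Stitch 6 in working order -> x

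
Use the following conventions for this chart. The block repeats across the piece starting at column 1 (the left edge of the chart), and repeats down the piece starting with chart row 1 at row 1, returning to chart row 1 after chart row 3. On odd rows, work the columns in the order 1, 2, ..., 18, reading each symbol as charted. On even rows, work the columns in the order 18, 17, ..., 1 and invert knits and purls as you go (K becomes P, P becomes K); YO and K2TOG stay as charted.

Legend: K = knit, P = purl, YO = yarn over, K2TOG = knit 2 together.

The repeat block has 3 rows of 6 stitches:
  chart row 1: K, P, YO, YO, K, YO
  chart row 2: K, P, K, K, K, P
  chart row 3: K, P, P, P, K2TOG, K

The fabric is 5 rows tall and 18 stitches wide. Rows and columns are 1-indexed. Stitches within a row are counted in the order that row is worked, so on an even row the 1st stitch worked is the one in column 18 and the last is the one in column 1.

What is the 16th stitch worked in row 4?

Result:
YO

Derivation:
Row 4 uses chart row ((4-1) mod 3)+1 = 1. Row 4 is even, so WS.
Chart row 1 tiled across columns 1-18: K P YO YO K YO K P YO YO K YO K P YO YO K YO
WS row: flip the tiled sequence (start at column 18) and apply K<->P; YO and K2TOG stay.
Row 4 as worked: YO P YO YO K P YO P YO YO K P YO P YO YO K P
The 16th stitch worked is YO.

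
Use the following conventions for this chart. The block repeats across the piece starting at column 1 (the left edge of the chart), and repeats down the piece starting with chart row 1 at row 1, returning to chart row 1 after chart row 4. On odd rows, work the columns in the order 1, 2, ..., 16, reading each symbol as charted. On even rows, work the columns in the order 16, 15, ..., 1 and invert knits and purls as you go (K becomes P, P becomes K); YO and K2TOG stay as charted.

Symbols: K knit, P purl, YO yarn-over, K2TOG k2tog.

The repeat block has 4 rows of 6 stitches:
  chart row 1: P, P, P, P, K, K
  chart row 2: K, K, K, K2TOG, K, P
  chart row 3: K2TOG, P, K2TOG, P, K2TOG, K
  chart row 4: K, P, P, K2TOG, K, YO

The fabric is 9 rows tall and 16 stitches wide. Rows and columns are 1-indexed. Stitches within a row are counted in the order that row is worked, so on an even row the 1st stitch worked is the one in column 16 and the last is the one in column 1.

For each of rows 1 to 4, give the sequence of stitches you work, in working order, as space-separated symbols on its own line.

Rows as worked:
P P P P K K P P P P K K P P P P
K2TOG P P P K P K2TOG P P P K P K2TOG P P P
K2TOG P K2TOG P K2TOG K K2TOG P K2TOG P K2TOG K K2TOG P K2TOG P
K2TOG K K P YO P K2TOG K K P YO P K2TOG K K P

Derivation:
Row 1: chart row 1, RS - tile across columns 1-16 and work as-is.
Row 2: chart row 2, WS - tiled (columns 1-16): K K K K2TOG K P K K K K2TOG K P K K K K2TOG; work from column 16 back to 1 with K<->P swapped.
Row 3: chart row 3, RS - tile across columns 1-16 and work as-is.
Row 4: chart row 4, WS - tiled (columns 1-16): K P P K2TOG K YO K P P K2TOG K YO K P P K2TOG; work from column 16 back to 1 with K<->P swapped.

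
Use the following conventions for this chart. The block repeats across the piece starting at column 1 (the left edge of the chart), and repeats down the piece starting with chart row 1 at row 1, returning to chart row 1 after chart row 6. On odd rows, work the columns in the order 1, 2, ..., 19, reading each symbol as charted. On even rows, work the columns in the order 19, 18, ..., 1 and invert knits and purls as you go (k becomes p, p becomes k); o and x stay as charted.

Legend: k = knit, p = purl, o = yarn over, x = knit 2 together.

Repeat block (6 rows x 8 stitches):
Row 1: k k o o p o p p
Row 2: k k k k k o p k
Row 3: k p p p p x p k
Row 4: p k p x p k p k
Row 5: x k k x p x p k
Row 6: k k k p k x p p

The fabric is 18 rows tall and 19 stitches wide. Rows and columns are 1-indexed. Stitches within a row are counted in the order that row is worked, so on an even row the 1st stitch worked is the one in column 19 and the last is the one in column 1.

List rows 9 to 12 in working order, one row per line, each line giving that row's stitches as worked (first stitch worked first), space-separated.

== ROWS AS WORKED ==
k p p p p x p k k p p p p x p k k p p
k p k p k p k x k p k p k p k x k p k
x k k x p x p k x k k x p x p k x k k
p p p k k x p k p p p k k x p k p p p

Derivation:
Row 9: chart row 3, RS - tile across columns 1-19 and work as-is.
Row 10: chart row 4, WS - tiled (columns 1-19): p k p x p k p k p k p x p k p k p k p; work from column 19 back to 1 with k<->p swapped.
Row 11: chart row 5, RS - tile across columns 1-19 and work as-is.
Row 12: chart row 6, WS - tiled (columns 1-19): k k k p k x p p k k k p k x p p k k k; work from column 19 back to 1 with k<->p swapped.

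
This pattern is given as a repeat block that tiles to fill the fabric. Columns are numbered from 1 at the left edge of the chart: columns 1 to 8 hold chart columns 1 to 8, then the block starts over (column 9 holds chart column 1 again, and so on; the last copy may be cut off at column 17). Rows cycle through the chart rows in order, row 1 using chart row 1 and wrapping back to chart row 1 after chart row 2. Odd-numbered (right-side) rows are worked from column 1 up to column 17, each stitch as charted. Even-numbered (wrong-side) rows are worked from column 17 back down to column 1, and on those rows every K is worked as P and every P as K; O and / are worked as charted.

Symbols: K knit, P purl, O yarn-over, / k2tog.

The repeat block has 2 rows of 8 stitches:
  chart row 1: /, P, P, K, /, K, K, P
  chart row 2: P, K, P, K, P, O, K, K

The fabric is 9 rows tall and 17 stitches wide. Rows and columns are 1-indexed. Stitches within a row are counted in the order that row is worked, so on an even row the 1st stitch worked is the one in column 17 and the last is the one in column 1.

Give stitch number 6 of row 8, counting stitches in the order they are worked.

== STITCH ==
P

Derivation:
Row 8: (8-1) mod 2 = 1, so use chart row 2. Even row -> WS.
Chart row 2 tiled across columns 1-17: P K P K P O K K P K P K P O K K P
WS: work from column 17 back to column 1 (reverse the tiled row), swapping K<->P (O and / unchanged).
Row 8 as worked: K P P O K P K P K P P O K P K P K
Stitch 6 in working order -> P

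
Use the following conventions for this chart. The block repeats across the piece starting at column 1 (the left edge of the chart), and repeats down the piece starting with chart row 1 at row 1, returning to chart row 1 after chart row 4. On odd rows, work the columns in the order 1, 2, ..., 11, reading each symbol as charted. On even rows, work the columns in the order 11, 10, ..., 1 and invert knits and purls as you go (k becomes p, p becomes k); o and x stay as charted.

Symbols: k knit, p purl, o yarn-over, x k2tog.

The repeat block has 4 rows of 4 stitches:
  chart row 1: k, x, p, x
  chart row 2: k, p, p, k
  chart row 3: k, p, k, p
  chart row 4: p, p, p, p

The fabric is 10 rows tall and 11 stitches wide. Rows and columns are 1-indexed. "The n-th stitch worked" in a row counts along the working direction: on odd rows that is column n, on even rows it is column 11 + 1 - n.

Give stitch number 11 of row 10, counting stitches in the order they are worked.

Result:
p

Derivation:
For row 10: chart row = ((10-1) mod 4) + 1 = 2; this is a WS (even) row.
Chart row 2 tiled across columns 1-11: k p p k k p p k k p p
WS row: flip the tiled sequence (start at column 11) and apply k<->p; o and x stay.
Row 10 as worked: k k p p k k p p k k p
Stitch 11 in working order -> p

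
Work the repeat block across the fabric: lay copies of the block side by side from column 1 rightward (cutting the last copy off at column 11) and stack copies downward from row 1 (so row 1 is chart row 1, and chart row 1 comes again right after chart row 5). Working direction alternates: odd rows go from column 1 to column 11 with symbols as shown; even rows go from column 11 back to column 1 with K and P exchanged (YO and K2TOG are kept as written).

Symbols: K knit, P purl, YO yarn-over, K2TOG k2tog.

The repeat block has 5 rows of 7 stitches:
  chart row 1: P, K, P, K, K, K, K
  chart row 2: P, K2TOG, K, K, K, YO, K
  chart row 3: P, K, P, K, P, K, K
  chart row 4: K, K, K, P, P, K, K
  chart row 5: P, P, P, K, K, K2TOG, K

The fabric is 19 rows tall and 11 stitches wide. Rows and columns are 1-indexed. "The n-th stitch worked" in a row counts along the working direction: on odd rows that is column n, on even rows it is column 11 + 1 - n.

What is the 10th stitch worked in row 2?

Stitch:
K2TOG

Derivation:
Row 2 uses chart row ((2-1) mod 5)+1 = 2. Row 2 is even, so WS.
Chart row 2 tiled across columns 1-11: P K2TOG K K K YO K P K2TOG K K
Wrong side: read the tiled row from column 11 down to 1 and exchange K with P (leave YO, K2TOG).
Row 2 as worked: P P K2TOG K P YO P P P K2TOG K
Stitch 10 in working order -> K2TOG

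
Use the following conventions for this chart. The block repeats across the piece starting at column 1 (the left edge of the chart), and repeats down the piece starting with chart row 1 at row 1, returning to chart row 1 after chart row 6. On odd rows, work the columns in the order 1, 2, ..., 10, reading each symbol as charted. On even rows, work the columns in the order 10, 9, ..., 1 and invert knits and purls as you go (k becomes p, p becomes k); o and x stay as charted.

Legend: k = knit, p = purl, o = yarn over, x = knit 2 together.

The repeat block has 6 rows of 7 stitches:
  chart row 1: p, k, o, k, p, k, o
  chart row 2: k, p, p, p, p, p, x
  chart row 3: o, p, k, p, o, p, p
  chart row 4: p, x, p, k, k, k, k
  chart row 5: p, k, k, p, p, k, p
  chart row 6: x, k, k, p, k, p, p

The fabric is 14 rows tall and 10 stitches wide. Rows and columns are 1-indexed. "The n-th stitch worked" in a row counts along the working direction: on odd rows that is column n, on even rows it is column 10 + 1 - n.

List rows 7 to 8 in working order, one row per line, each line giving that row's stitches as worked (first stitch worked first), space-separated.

== ROWS AS WORKED ==
p k o k p k o p k o
k k p x k k k k k p

Derivation:
Row 7: chart row 1, RS - tile across columns 1-10 and work as-is.
Row 8: chart row 2, WS - tiled (columns 1-10): k p p p p p x k p p; work from column 10 back to 1 with k<->p swapped.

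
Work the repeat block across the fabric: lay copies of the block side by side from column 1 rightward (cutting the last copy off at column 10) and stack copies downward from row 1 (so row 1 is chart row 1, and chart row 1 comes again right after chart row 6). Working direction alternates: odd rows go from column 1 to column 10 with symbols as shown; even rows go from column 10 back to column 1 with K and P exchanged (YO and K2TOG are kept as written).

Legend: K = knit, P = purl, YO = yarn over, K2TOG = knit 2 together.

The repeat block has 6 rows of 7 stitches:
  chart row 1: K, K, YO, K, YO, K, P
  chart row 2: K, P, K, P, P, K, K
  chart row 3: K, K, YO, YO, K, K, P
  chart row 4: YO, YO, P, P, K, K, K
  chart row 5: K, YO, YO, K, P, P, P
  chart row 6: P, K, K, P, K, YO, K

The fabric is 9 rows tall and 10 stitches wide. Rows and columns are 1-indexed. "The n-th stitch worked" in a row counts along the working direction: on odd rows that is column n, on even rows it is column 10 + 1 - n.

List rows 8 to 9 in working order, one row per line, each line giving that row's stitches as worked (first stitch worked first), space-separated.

== ROWS AS WORKED ==
P K P P P K K P K P
K K YO YO K K P K K YO

Derivation:
Row 8: chart row 2, WS - tiled (columns 1-10): K P K P P K K K P K; work from column 10 back to 1 with K<->P swapped.
Row 9: chart row 3, RS - tile across columns 1-10 and work as-is.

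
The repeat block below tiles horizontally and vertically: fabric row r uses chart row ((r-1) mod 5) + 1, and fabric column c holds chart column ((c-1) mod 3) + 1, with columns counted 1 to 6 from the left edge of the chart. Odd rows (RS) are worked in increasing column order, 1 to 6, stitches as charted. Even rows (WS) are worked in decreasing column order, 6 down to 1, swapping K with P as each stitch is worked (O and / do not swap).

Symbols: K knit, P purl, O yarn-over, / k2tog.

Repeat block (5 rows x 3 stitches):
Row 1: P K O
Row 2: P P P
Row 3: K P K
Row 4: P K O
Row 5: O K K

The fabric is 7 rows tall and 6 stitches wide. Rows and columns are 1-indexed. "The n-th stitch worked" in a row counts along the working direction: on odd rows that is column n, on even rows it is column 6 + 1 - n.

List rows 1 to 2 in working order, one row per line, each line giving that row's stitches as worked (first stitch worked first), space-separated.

Result:
P K O P K O
K K K K K K

Derivation:
Row 1: chart row 1, RS - tile across columns 1-6 and work as-is.
Row 2: chart row 2, WS - tiled (columns 1-6): P P P P P P; work from column 6 back to 1 with K<->P swapped.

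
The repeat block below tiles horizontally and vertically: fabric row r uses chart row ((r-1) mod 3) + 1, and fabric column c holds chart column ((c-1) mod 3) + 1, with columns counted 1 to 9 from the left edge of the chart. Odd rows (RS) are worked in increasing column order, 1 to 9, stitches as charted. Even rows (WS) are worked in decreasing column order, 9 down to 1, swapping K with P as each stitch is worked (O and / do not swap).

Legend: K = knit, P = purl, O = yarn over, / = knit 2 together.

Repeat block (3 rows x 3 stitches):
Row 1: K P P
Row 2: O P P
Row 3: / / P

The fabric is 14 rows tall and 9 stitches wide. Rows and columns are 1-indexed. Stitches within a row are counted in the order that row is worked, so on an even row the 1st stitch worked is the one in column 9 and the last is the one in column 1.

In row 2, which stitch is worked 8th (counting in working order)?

Stitch:
K

Derivation:
Row 2 uses chart row ((2-1) mod 3)+1 = 2. Row 2 is even, so WS.
Chart row 2 tiled across columns 1-9: O P P O P P O P P
WS row: flip the tiled sequence (start at column 9) and apply K<->P; O and / stay.
Row 2 as worked: K K O K K O K K O
Counting 8 along the worked row gives K.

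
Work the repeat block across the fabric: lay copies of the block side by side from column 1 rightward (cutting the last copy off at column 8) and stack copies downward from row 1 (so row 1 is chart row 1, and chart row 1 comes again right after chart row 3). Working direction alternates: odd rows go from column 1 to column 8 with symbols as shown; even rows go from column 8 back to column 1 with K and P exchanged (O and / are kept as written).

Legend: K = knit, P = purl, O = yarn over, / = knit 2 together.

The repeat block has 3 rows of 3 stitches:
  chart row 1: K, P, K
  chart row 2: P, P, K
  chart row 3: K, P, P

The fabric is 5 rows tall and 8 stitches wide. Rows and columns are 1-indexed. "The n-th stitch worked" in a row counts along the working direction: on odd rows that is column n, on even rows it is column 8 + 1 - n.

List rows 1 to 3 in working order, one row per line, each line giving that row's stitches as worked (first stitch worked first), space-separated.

Rows as worked:
K P K K P K K P
K K P K K P K K
K P P K P P K P

Derivation:
Row 1: chart row 1, RS - tile across columns 1-8 and work as-is.
Row 2: chart row 2, WS - tiled (columns 1-8): P P K P P K P P; work from column 8 back to 1 with K<->P swapped.
Row 3: chart row 3, RS - tile across columns 1-8 and work as-is.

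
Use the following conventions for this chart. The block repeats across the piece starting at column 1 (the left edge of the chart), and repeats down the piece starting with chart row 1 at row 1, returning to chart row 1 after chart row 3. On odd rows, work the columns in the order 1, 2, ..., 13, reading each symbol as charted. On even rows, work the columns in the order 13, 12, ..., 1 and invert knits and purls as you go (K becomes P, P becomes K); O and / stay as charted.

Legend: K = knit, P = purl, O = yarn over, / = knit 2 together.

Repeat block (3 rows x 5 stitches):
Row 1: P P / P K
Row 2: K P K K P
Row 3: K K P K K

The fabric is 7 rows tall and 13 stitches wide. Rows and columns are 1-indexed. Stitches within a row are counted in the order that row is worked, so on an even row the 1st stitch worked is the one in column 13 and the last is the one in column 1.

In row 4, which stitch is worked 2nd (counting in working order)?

For row 4: chart row = ((4-1) mod 3) + 1 = 1; this is a WS (even) row.
Chart row 1 tiled across columns 1-13: P P / P K P P / P K P P /
WS: work from column 13 back to column 1 (reverse the tiled row), swapping K<->P (O and / unchanged).
Row 4 as worked: / K K P K / K K P K / K K
Stitch 2 in working order -> K

Result:
K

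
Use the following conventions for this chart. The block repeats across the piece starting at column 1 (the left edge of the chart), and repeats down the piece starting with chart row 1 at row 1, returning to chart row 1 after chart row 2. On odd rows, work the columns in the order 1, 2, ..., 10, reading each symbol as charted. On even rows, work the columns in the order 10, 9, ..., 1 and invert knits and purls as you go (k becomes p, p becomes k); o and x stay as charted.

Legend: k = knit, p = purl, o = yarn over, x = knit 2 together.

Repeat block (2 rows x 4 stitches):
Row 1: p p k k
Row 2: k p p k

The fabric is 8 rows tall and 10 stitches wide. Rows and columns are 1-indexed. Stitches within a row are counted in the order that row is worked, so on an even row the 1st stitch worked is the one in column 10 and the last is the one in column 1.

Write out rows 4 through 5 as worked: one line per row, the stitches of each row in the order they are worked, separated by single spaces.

Row 4: chart row 2, WS - tiled (columns 1-10): k p p k k p p k k p; work from column 10 back to 1 with k<->p swapped.
Row 5: chart row 1, RS - tile across columns 1-10 and work as-is.

== ROWS AS WORKED ==
k p p k k p p k k p
p p k k p p k k p p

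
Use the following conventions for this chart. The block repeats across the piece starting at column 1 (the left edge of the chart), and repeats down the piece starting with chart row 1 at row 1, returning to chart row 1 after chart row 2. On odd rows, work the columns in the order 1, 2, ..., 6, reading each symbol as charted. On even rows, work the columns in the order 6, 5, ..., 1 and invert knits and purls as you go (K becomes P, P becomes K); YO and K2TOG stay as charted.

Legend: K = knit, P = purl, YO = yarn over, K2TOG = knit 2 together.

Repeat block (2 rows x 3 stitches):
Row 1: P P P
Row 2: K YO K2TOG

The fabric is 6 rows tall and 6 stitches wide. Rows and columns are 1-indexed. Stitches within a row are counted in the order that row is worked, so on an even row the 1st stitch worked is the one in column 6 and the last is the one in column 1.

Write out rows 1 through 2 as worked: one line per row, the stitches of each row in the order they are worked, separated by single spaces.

Row 1: chart row 1, RS - tile across columns 1-6 and work as-is.
Row 2: chart row 2, WS - tiled (columns 1-6): K YO K2TOG K YO K2TOG; work from column 6 back to 1 with K<->P swapped.

Rows as worked:
P P P P P P
K2TOG YO P K2TOG YO P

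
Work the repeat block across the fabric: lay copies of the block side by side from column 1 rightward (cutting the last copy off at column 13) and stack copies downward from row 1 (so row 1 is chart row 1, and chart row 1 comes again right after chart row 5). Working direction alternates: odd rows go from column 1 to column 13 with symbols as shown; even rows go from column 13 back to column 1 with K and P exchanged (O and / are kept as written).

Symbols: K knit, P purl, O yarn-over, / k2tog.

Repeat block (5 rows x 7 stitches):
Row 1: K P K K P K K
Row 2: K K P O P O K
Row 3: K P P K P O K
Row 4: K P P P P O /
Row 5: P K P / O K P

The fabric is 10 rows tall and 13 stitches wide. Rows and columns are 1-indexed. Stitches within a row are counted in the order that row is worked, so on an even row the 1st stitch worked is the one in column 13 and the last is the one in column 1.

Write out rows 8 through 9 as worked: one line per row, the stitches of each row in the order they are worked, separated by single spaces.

Row 8: chart row 3, WS - tiled (columns 1-13): K P P K P O K K P P K P O; work from column 13 back to 1 with K<->P swapped.
Row 9: chart row 4, RS - tile across columns 1-13 and work as-is.

Result:
O K P K K P P O K P K K P
K P P P P O / K P P P P O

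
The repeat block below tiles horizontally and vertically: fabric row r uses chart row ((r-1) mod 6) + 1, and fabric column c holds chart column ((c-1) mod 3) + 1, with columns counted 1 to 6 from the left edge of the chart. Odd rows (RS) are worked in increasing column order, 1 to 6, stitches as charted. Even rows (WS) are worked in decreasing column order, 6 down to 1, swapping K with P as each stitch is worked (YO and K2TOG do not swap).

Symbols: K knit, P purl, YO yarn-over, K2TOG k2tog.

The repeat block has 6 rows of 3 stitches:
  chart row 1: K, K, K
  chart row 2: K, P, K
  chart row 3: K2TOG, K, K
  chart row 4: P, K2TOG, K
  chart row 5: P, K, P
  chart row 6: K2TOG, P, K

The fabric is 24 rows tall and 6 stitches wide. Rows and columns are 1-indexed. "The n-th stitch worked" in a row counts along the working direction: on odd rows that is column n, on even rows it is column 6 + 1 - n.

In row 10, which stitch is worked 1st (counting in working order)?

Stitch:
P

Derivation:
Row 10: (10-1) mod 6 = 3, so use chart row 4. Even row -> WS.
Chart row 4 tiled across columns 1-6: P K2TOG K P K2TOG K
WS: work from column 6 back to column 1 (reverse the tiled row), swapping K<->P (YO and K2TOG unchanged).
Row 10 as worked: P K2TOG K P K2TOG K
Counting 1 along the worked row gives P.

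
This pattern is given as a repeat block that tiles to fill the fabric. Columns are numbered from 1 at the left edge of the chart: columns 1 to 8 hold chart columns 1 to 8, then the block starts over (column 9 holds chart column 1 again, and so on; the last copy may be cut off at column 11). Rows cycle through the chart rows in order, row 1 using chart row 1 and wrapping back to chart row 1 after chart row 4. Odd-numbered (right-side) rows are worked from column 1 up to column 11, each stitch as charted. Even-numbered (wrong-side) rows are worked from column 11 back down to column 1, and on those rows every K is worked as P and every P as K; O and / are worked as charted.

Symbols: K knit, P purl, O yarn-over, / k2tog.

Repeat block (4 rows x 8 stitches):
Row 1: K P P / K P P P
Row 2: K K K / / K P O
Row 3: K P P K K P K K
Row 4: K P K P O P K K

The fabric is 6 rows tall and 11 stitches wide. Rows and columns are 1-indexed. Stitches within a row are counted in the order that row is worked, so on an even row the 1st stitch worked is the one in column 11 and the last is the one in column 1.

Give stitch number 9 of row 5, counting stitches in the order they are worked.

Row 5: (5-1) mod 4 = 0, so use chart row 1. Odd row -> RS.
Chart row 1 tiled across columns 1-11: K P P / K P P P K P P
RS row: no reversal, no swap; stitch n worked = column n.
The 9th stitch worked is K.

Stitch:
K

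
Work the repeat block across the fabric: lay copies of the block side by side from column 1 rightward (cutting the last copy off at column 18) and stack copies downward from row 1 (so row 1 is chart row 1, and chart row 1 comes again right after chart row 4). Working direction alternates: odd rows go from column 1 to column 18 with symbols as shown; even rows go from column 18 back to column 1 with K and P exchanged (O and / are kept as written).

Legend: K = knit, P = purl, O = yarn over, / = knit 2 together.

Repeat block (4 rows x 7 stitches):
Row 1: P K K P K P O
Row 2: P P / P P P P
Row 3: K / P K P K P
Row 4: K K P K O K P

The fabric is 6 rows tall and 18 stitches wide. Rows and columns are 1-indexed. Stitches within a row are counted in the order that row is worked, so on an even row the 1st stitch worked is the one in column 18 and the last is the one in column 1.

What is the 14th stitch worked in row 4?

Stitch:
O

Derivation:
Row 4 uses chart row ((4-1) mod 4)+1 = 4. Row 4 is even, so WS.
Chart row 4 tiled across columns 1-18: K K P K O K P K K P K O K P K K P K
WS row: flip the tiled sequence (start at column 18) and apply K<->P; O and / stay.
Row 4 as worked: P K P P K P O P K P P K P O P K P P
Counting 14 along the worked row gives O.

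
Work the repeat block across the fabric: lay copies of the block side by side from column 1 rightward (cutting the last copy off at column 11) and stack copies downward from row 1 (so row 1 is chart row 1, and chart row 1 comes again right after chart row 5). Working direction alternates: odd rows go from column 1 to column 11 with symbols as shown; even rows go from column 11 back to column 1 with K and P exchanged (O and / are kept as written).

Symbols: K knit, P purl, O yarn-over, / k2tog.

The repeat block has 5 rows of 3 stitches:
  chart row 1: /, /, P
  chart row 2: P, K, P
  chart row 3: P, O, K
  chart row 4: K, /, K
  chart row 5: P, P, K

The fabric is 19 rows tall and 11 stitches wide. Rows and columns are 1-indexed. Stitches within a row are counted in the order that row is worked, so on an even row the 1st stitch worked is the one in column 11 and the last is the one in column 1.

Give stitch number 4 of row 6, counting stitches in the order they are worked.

== STITCH ==
/

Derivation:
Row 6 uses chart row ((6-1) mod 5)+1 = 1. Row 6 is even, so WS.
Chart row 1 tiled across columns 1-11: / / P / / P / / P / /
WS: work from column 11 back to column 1 (reverse the tiled row), swapping K<->P (O and / unchanged).
Row 6 as worked: / / K / / K / / K / /
Counting 4 along the worked row gives /.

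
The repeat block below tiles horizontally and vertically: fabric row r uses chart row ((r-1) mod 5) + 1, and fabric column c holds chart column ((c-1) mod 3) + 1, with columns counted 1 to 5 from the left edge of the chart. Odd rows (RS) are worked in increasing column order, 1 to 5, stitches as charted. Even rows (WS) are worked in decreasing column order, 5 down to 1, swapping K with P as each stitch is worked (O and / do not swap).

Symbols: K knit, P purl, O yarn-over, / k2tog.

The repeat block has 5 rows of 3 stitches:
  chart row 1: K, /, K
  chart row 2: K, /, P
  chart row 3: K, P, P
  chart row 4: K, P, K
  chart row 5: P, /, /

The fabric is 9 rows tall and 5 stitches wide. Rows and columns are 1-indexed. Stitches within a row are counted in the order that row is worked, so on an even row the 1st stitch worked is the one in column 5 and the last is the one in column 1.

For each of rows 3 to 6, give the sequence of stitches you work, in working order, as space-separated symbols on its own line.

== ROWS AS WORKED ==
K P P K P
K P P K P
P / / P /
/ P P / P

Derivation:
Row 3: chart row 3, RS - tile across columns 1-5 and work as-is.
Row 4: chart row 4, WS - tiled (columns 1-5): K P K K P; work from column 5 back to 1 with K<->P swapped.
Row 5: chart row 5, RS - tile across columns 1-5 and work as-is.
Row 6: chart row 1, WS - tiled (columns 1-5): K / K K /; work from column 5 back to 1 with K<->P swapped.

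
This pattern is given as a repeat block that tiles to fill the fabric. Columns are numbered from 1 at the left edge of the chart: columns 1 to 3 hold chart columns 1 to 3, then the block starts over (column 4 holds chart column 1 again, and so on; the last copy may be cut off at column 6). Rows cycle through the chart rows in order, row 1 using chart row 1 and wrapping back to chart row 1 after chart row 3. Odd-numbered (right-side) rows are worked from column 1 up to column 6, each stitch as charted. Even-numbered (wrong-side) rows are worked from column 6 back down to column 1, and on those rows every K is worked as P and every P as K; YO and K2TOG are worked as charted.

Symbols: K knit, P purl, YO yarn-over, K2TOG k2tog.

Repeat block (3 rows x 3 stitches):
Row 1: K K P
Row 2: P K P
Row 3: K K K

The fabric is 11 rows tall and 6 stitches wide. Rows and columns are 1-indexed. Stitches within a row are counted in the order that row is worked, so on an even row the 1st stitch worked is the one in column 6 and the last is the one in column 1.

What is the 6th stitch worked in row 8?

Stitch:
K

Derivation:
For row 8: chart row = ((8-1) mod 3) + 1 = 2; this is a WS (even) row.
Chart row 2 tiled across columns 1-6: P K P P K P
WS: work from column 6 back to column 1 (reverse the tiled row), swapping K<->P (YO and K2TOG unchanged).
Row 8 as worked: K P K K P K
The 6th stitch worked is K.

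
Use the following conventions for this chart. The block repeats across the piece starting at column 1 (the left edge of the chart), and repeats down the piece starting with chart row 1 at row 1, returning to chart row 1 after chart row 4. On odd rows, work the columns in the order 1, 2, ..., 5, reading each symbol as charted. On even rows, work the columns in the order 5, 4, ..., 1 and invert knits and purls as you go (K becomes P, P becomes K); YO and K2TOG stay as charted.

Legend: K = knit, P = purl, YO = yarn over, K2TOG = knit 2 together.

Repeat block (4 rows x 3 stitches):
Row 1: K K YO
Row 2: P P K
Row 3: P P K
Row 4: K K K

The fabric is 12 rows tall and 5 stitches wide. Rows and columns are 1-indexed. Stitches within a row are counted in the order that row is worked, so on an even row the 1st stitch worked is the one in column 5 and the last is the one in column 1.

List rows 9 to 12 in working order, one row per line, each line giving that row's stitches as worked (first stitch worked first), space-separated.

Rows as worked:
K K YO K K
K K P K K
P P K P P
P P P P P

Derivation:
Row 9: chart row 1, RS - tile across columns 1-5 and work as-is.
Row 10: chart row 2, WS - tiled (columns 1-5): P P K P P; work from column 5 back to 1 with K<->P swapped.
Row 11: chart row 3, RS - tile across columns 1-5 and work as-is.
Row 12: chart row 4, WS - tiled (columns 1-5): K K K K K; work from column 5 back to 1 with K<->P swapped.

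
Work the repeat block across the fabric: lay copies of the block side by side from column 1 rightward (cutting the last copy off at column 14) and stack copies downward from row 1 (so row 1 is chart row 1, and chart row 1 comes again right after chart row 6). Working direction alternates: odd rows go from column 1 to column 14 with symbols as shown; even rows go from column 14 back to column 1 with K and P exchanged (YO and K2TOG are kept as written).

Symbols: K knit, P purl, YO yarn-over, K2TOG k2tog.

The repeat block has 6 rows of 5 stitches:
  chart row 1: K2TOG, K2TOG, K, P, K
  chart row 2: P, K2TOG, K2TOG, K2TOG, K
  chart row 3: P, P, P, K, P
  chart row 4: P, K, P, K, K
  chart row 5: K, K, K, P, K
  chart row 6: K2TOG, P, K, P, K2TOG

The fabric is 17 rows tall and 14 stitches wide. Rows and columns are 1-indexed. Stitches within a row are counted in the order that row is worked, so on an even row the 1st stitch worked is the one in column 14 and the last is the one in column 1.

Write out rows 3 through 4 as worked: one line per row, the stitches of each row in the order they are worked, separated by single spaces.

Result:
P P P K P P P P K P P P P K
P K P K P P K P K P P K P K

Derivation:
Row 3: chart row 3, RS - tile across columns 1-14 and work as-is.
Row 4: chart row 4, WS - tiled (columns 1-14): P K P K K P K P K K P K P K; work from column 14 back to 1 with K<->P swapped.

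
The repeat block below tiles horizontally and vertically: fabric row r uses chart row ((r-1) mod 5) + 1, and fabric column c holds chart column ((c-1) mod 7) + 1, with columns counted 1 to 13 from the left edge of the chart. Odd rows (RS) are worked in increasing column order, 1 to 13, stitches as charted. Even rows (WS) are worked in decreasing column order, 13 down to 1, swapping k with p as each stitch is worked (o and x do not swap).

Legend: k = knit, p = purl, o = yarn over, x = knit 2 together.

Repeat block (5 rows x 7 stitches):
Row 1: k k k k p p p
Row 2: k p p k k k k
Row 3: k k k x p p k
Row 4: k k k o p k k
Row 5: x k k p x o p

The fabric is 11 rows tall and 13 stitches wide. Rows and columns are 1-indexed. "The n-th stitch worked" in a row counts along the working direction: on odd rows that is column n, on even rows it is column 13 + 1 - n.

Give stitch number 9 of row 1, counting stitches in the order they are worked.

Row 1: (1-1) mod 5 = 0, so use chart row 1. Odd row -> RS.
Chart row 1 tiled across columns 1-13: k k k k p p p k k k k p p
RS row: no reversal, no swap; stitch n worked = column n.
The 9th stitch worked is k.

== STITCH ==
k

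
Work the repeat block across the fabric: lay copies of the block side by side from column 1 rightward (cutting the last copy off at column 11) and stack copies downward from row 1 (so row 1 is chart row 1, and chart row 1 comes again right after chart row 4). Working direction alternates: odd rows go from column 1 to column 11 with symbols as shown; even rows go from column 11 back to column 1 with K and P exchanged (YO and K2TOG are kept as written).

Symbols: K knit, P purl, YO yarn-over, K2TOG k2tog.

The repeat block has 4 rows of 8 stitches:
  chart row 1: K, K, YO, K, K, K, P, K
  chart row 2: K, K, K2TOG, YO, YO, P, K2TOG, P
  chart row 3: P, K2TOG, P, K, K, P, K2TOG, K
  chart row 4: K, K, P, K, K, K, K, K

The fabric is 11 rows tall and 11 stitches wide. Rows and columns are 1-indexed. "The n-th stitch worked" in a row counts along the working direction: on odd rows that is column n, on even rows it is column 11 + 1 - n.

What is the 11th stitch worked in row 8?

Result:
P

Derivation:
For row 8: chart row = ((8-1) mod 4) + 1 = 4; this is a WS (even) row.
Chart row 4 tiled across columns 1-11: K K P K K K K K K K P
WS: work from column 11 back to column 1 (reverse the tiled row), swapping K<->P (YO and K2TOG unchanged).
Row 8 as worked: K P P P P P P P K P P
The 11th stitch worked is P.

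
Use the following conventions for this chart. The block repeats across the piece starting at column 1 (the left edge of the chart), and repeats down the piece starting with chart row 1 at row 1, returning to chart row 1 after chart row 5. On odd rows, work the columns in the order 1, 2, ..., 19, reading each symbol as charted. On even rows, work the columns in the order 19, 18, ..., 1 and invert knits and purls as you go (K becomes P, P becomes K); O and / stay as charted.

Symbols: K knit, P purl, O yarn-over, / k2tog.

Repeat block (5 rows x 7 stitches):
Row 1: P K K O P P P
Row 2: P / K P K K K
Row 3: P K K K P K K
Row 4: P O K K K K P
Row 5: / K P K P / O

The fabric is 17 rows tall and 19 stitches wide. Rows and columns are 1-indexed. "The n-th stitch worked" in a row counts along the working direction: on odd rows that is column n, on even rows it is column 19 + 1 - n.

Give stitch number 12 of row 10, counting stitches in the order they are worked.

For row 10: chart row = ((10-1) mod 5) + 1 = 5; this is a WS (even) row.
Chart row 5 tiled across columns 1-19: / K P K P / O / K P K P / O / K P K P
WS: work from column 19 back to column 1 (reverse the tiled row), swapping K<->P (O and / unchanged).
Row 10 as worked: K P K P / O / K P K P / O / K P K P /
Stitch 12 in working order -> /

Stitch:
/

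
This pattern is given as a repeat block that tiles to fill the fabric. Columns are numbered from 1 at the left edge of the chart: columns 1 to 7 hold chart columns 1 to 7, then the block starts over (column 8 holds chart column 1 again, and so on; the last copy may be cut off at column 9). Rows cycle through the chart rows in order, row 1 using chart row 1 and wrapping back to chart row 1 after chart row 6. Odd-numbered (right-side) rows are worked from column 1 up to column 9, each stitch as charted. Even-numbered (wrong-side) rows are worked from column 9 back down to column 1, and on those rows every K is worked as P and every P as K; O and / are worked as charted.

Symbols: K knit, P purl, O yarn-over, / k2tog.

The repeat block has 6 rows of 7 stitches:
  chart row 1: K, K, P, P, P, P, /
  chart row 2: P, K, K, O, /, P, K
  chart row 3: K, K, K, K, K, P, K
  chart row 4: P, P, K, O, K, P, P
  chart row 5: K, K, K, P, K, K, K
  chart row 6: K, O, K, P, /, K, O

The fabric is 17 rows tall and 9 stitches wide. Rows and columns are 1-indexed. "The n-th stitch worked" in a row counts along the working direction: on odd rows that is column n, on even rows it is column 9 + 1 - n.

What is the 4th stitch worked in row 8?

Result:
K

Derivation:
Row 8: (8-1) mod 6 = 1, so use chart row 2. Even row -> WS.
Chart row 2 tiled across columns 1-9: P K K O / P K P K
WS row: flip the tiled sequence (start at column 9) and apply K<->P; O and / stay.
Row 8 as worked: P K P K / O P P K
Counting 4 along the worked row gives K.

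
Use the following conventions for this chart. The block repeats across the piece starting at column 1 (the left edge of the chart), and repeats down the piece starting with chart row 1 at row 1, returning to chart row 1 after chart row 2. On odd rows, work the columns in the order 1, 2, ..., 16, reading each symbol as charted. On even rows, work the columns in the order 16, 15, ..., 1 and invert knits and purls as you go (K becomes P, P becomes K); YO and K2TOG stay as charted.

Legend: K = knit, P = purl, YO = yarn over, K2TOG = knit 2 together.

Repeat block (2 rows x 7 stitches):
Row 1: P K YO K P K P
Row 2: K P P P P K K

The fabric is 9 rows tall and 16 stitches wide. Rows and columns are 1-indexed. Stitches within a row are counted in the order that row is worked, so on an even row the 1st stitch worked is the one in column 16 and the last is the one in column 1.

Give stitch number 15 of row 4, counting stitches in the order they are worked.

Stitch:
K

Derivation:
Row 4: (4-1) mod 2 = 1, so use chart row 2. Even row -> WS.
Chart row 2 tiled across columns 1-16: K P P P P K K K P P P P K K K P
WS: work from column 16 back to column 1 (reverse the tiled row), swapping K<->P (YO and K2TOG unchanged).
Row 4 as worked: K P P P K K K K P P P K K K K P
The 15th stitch worked is K.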